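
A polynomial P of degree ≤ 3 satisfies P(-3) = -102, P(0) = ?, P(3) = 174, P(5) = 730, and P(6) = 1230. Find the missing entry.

The 4 known points determine the degree-3 polynomial uniquely.
Write P(n) = an^3 + bn^2 + cn + d. Substituting each data point gives a linear system:
  -27a + 9b - 3c + d = -102
  27a + 9b + 3c + d = 174
  125a + 25b + 5c + d = 730
  216a + 36b + 6c + d = 1230
Solving the system yields a = 5, b = 4, c = 1, d = 0.
So P(n) = 5n^3 + 4n^2 + n.
Then P(0) = 0.

0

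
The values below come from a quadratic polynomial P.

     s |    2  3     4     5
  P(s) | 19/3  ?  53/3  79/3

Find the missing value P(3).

11

On equispaced nodes a degree-2 polynomial has vanishing third forward difference, so
  - P(2) + 3·P(3) - 3·P(4) + P(5) = 0.
Substituting the known values and solving for P(3):
  3·P(3) = 33
  P(3) = 11.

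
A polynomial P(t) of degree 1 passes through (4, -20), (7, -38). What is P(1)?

Write P(t) = at + b. Substituting each data point gives a linear system:
  4a + b = -20
  7a + b = -38
Solving the system yields a = -6, b = 4.
So P(t) = -6t + 4.
Then P(1) = -2.

-2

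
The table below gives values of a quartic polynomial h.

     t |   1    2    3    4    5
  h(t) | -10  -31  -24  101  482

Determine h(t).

h(t) = 2t^4 - 5t^3 - 6t^2 + 2t - 3

Write h(t) = at^4 + bt^3 + ct^2 + dt + e. Substituting each data point gives a linear system:
  a + b + c + d + e = -10
  16a + 8b + 4c + 2d + e = -31
  81a + 27b + 9c + 3d + e = -24
  256a + 64b + 16c + 4d + e = 101
  625a + 125b + 25c + 5d + e = 482
Solving the system yields a = 2, b = -5, c = -6, d = 2, e = -3.
So h(t) = 2t^4 - 5t^3 - 6t^2 + 2t - 3.
Check: h(4) = 101. ✓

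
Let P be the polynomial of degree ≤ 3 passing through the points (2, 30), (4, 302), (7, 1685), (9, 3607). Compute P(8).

2526

Write P(x) = ax^3 + bx^2 + cx + d. Substituting each data point gives a linear system:
  8a + 4b + 2c + d = 30
  64a + 16b + 4c + d = 302
  343a + 49b + 7c + d = 1685
  729a + 81b + 9c + d = 3607
Solving the system yields a = 5, b = 0, c = -4, d = -2.
So P(x) = 5x³ - 4x - 2.
Then P(8) = 2526.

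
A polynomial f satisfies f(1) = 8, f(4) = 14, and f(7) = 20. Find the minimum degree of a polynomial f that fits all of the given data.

Forward differences of the values at s = 1, 4, 7:
  f  : 8  14  20
  Δ  : 6  6
  Δ^2: 0
The first differences are constant (6) and nonzero, while all higher differences vanish, so the minimal degree is 1.

1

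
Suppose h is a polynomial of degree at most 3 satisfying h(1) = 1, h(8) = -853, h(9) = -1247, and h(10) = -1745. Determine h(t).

Write h(t) = at^3 + bt^2 + ct + d. Substituting each data point gives a linear system:
  a + b + c + d = 1
  512a + 64b + 8c + d = -853
  729a + 81b + 9c + d = -1247
  1000a + 100b + 10c + d = -1745
Solving the system yields a = -2, b = 2, c = 6, d = -5.
So h(t) = -2t³ + 2t² + 6t - 5.
Check: h(8) = -853. ✓

h(t) = -2t^3 + 2t^2 + 6t - 5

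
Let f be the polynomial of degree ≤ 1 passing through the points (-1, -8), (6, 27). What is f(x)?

Write f(x) = ax + b. Substituting each data point gives a linear system:
  -a + b = -8
  6a + b = 27
Solving the system yields a = 5, b = -3.
So f(x) = 5x - 3.
Check: f(-1) = -8. ✓

f(x) = 5x - 3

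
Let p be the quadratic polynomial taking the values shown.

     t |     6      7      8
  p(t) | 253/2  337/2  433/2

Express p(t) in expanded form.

Using the Lagrange interpolation formula with nodes 6, 7, 8:
  L_0(t) = (t - 7)(t - 8) / 2
  L_1(t) = (t - 6)(t - 8) / -1
  L_2(t) = (t - 6)(t - 7) / 2
Then p(t) = 253/2·L_0(t) + 337/2·L_1(t) + 433/2·L_2(t).
Expanding and collecting terms gives p(t) = 3t^2 + 3t + 1/2.
Check: p(8) = 433/2. ✓

p(t) = 3t^2 + 3t + 1/2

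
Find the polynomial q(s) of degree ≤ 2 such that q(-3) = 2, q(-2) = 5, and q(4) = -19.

Using the Lagrange interpolation formula with nodes -3, -2, 4:
  L_0(s) = (s + 2)(s - 4) / 7
  L_1(s) = (s + 3)(s - 4) / -6
  L_2(s) = (s + 3)(s + 2) / 42
Then q(s) = 2·L_0(s) + 5·L_1(s) - 19·L_2(s).
Expanding and collecting terms gives q(s) = -s^2 - 2s + 5.
Check: q(-3) = 2. ✓

q(s) = -s^2 - 2s + 5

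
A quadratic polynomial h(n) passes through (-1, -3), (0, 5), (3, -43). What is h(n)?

Using the Lagrange interpolation formula with nodes -1, 0, 3:
  L_0(n) = n(n - 3) / 4
  L_1(n) = (n + 1)(n - 3) / -3
  L_2(n) = (n + 1)n / 12
Then h(n) = -3·L_0(n) + 5·L_1(n) - 43·L_2(n).
Expanding and collecting terms gives h(n) = -6n² + 2n + 5.
Check: h(0) = 5. ✓

h(n) = -6n^2 + 2n + 5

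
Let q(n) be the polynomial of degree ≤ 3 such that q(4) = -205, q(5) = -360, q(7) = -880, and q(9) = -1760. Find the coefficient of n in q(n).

-6

Write q(n) = an^3 + bn^2 + cn + d. Substituting each data point gives a linear system:
  64a + 16b + 4c + d = -205
  125a + 25b + 5c + d = -360
  343a + 49b + 7c + d = -880
  729a + 81b + 9c + d = -1760
Solving the system yields a = -2, b = -3, c = -6, d = -5.
So q(n) = -2n^3 - 3n^2 - 6n - 5.
The coefficient of n is -6.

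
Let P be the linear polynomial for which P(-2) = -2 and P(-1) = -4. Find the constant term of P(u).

-6

Write P(u) = au + b. Substituting each data point gives a linear system:
  -2a + b = -2
  -a + b = -4
Solving the system yields a = -2, b = -6.
So P(u) = -2u - 6.
The constant term is -6.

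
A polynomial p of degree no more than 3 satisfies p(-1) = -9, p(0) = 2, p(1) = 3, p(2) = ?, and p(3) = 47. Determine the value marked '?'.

On equispaced nodes a degree-3 polynomial has vanishing fourth forward difference, so
  p(-1) - 4·p(0) + 6·p(1) - 4·p(2) + p(3) = 0.
Substituting the known values and solving for p(2):
  -4·p(2) = -48
  p(2) = 12.

12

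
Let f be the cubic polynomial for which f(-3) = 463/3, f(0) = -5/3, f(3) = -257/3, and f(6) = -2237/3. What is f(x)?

Write f(x) = ax^3 + bx^2 + cx + d. Substituting each data point gives a linear system:
  -27a + 9b - 3c + d = 463/3
  d = -5/3
  27a + 9b + 3c + d = -257/3
  216a + 36b + 6c + d = -2237/3
Solving the system yields a = -4, b = 4, c = -4, d = -5/3.
So f(x) = -4x^3 + 4x^2 - 4x - 5/3.
Check: f(-3) = 463/3. ✓

f(x) = -4x^3 + 4x^2 - 4x - 5/3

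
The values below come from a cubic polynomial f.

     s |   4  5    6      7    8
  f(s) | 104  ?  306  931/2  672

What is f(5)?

375/2

The 4 known points determine the degree-3 polynomial uniquely.
Write f(s) = as^3 + bs^2 + cs + d. Substituting each data point gives a linear system:
  64a + 16b + 4c + d = 104
  216a + 36b + 6c + d = 306
  343a + 49b + 7c + d = 931/2
  512a + 64b + 8c + d = 672
Solving the system yields a = 1, b = 5/2, c = 0, d = 0.
So f(s) = s^3 + (5/2)s^2.
Then f(5) = 375/2.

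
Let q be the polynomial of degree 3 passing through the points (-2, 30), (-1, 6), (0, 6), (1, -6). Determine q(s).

Write q(s) = as^3 + bs^2 + cs + d. Substituting each data point gives a linear system:
  -8a + 4b - 2c + d = 30
  -a + b - c + d = 6
  d = 6
  a + b + c + d = -6
Solving the system yields a = -6, b = -6, c = 0, d = 6.
So q(s) = -6s³ - 6s² + 6.
Check: q(0) = 6. ✓

q(s) = -6s^3 - 6s^2 + 6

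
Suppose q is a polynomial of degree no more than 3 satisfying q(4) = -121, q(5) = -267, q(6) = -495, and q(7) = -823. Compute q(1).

5

Using the Lagrange interpolation formula with nodes 4, 5, 6, 7:
  L_0(n) = (n - 5)(n - 6)(n - 7) / -6
  L_1(n) = (n - 4)(n - 6)(n - 7) / 2
  L_2(n) = (n - 4)(n - 5)(n - 7) / -2
  L_3(n) = (n - 4)(n - 5)(n - 6) / 6
Then q(n) = -121·L_0(n) - 267·L_1(n) - 495·L_2(n) - 823·L_3(n).
Expanding and collecting terms gives q(n) = -3n^3 + 4n^2 + n + 3.
Evaluating at n = 1: q(1) = 5.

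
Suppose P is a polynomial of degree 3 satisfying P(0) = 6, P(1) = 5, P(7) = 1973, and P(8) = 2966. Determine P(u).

P(u) = 6u^3 - u^2 - 6u + 6

Write P(u) = au^3 + bu^2 + cu + d. Substituting each data point gives a linear system:
  d = 6
  a + b + c + d = 5
  343a + 49b + 7c + d = 1973
  512a + 64b + 8c + d = 2966
Solving the system yields a = 6, b = -1, c = -6, d = 6.
So P(u) = 6u³ - u² - 6u + 6.
Check: P(0) = 6. ✓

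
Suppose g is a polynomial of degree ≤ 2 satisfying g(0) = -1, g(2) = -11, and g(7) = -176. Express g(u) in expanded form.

Write g(u) = au^2 + bu + c. Substituting each data point gives a linear system:
  c = -1
  4a + 2b + c = -11
  49a + 7b + c = -176
Solving the system yields a = -4, b = 3, c = -1.
So g(u) = -4u^2 + 3u - 1.
Check: g(7) = -176. ✓

g(u) = -4u^2 + 3u - 1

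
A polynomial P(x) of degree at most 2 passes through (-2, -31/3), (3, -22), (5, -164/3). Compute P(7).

Write P(x) = ax^2 + bx + c. Substituting each data point gives a linear system:
  4a - 2b + c = -31/3
  9a + 3b + c = -22
  25a + 5b + c = -164/3
Solving the system yields a = -2, b = -1/3, c = -3.
So P(x) = -2x² - (1/3)x - 3.
Then P(7) = -310/3.

-310/3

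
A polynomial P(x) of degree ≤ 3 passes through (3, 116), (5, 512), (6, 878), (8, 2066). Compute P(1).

8

Write P(x) = ax^3 + bx^2 + cx + d. Substituting each data point gives a linear system:
  27a + 9b + 3c + d = 116
  125a + 25b + 5c + d = 512
  216a + 36b + 6c + d = 878
  512a + 64b + 8c + d = 2066
Solving the system yields a = 4, b = 0, c = 2, d = 2.
So P(x) = 4x³ + 2x + 2.
Then P(1) = 8.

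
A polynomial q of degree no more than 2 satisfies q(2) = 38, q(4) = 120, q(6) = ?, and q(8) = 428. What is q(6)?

The 3 known points determine the degree-2 polynomial uniquely.
Write q(x) = ax^2 + bx + c. Substituting each data point gives a linear system:
  4a + 2b + c = 38
  16a + 4b + c = 120
  64a + 8b + c = 428
Solving the system yields a = 6, b = 5, c = 4.
So q(x) = 6x^2 + 5x + 4.
Then q(6) = 250.

250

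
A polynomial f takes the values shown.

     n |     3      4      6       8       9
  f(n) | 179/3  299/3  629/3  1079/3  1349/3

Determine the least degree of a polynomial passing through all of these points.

Divided differences on the nodes 3, 4, 6, 8, 9:
  order 0: 179/3  299/3  629/3  1079/3  1349/3
  order 1: 40  55  75  90
  order 2: 5  5  5
  order 3: 0  0
  order 4: 0
The order-2 divided differences are all 5 (nonzero) and every higher order vanishes, so the data lies on a polynomial of degree exactly 2.

2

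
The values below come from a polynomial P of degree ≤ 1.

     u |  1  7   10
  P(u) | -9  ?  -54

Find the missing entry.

-39

The 2 known points determine the degree-1 polynomial uniquely.
Write P(u) = au + b. Substituting each data point gives a linear system:
  a + b = -9
  10a + b = -54
Solving the system yields a = -5, b = -4.
So P(u) = -5u - 4.
Then P(7) = -39.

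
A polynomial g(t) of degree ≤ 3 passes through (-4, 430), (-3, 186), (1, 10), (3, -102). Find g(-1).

10

Write g(t) = at^3 + bt^2 + ct + d. Substituting each data point gives a linear system:
  -64a + 16b - 4c + d = 430
  -27a + 9b - 3c + d = 186
  a + b + c + d = 10
  27a + 9b + 3c + d = -102
Solving the system yields a = -6, b = 4, c = 6, d = 6.
So g(t) = -6t³ + 4t² + 6t + 6.
Then g(-1) = 10.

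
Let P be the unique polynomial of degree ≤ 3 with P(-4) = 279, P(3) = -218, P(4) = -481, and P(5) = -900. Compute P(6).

-1511

Using the Lagrange interpolation formula with nodes -4, 3, 4, 5:
  L_0(t) = (t - 3)(t - 4)(t - 5) / -504
  L_1(t) = (t + 4)(t - 4)(t - 5) / 14
  L_2(t) = (t + 4)(t - 3)(t - 5) / -8
  L_3(t) = (t + 4)(t - 3)(t - 4) / 18
Then P(t) = 279·L_0(t) - 218·L_1(t) - 481·L_2(t) - 900·L_3(t).
Expanding and collecting terms gives P(t) = -6t^3 - 6t^2 + t - 5.
Evaluating at t = 6: P(6) = -1511.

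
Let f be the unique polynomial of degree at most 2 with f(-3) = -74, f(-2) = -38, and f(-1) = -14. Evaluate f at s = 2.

Using the Lagrange interpolation formula with nodes -3, -2, -1:
  L_0(s) = (s + 2)(s + 1) / 2
  L_1(s) = (s + 3)(s + 1) / -1
  L_2(s) = (s + 3)(s + 2) / 2
Then f(s) = -74·L_0(s) - 38·L_1(s) - 14·L_2(s).
Expanding and collecting terms gives f(s) = -6s² + 6s - 2.
Evaluating at s = 2: f(2) = -14.

-14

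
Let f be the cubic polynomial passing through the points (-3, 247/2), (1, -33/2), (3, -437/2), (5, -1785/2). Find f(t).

f(t) = -6t^3 - 5t^2 - 3t - 5/2

Write f(t) = at^3 + bt^2 + ct + d. Substituting each data point gives a linear system:
  -27a + 9b - 3c + d = 247/2
  a + b + c + d = -33/2
  27a + 9b + 3c + d = -437/2
  125a + 25b + 5c + d = -1785/2
Solving the system yields a = -6, b = -5, c = -3, d = -5/2.
So f(t) = -6t³ - 5t² - 3t - 5/2.
Check: f(1) = -33/2. ✓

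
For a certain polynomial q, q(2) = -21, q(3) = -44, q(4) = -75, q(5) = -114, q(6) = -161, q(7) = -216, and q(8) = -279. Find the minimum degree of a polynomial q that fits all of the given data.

2

Forward differences of the values at n = 2, 3, 4, 5, 6, 7, 8:
  q  : -21  -44  -75  -114  -161  -216  -279
  Δ  : -23  -31  -39  -47  -55  -63
  Δ^2: -8  -8  -8  -8  -8
  Δ^3: 0  0  0  0
  Δ^4: 0  0  0
  Δ^5: 0  0
  Δ^6: 0
The second differences are constant (-8) and nonzero, while all higher differences vanish, so the minimal degree is 2.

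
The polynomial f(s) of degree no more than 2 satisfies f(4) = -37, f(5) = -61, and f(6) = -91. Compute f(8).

Using the Lagrange interpolation formula with nodes 4, 5, 6:
  L_0(s) = (s - 5)(s - 6) / 2
  L_1(s) = (s - 4)(s - 6) / -1
  L_2(s) = (s - 4)(s - 5) / 2
Then f(s) = -37·L_0(s) - 61·L_1(s) - 91·L_2(s).
Expanding and collecting terms gives f(s) = -3s^2 + 3s - 1.
Evaluating at s = 8: f(8) = -169.

-169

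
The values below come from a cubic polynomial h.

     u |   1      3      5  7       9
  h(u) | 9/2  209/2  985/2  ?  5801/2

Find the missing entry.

2721/2

On equispaced nodes a degree-3 polynomial has vanishing fourth forward difference, so
  h(1) - 4·h(3) + 6·h(5) - 4·h(7) + h(9) = 0.
Substituting the known values and solving for h(7):
  -4·h(7) = -5442
  h(7) = 2721/2.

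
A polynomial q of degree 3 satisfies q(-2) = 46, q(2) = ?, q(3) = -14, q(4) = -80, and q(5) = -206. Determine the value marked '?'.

10

The 4 known points determine the degree-3 polynomial uniquely.
Write q(n) = an^3 + bn^2 + cn + d. Substituting each data point gives a linear system:
  -8a + 4b - 2c + d = 46
  27a + 9b + 3c + d = -14
  64a + 16b + 4c + d = -80
  125a + 25b + 5c + d = -206
Solving the system yields a = -3, b = 6, c = 3, d = 4.
So q(n) = -3n^3 + 6n^2 + 3n + 4.
Then q(2) = 10.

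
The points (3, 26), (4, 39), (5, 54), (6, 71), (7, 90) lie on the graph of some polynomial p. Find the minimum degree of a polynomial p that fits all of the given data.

2

Forward differences of the values at s = 3, 4, 5, 6, 7:
  p  : 26  39  54  71  90
  Δ  : 13  15  17  19
  Δ^2: 2  2  2
  Δ^3: 0  0
  Δ^4: 0
The second differences are constant (2) and nonzero, while all higher differences vanish, so the minimal degree is 2.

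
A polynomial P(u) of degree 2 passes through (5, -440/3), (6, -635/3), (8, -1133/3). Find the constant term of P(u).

-5/3

Write P(u) = au^2 + bu + c. Substituting each data point gives a linear system:
  25a + 5b + c = -440/3
  36a + 6b + c = -635/3
  64a + 8b + c = -1133/3
Solving the system yields a = -6, b = 1, c = -5/3.
So P(u) = -6u^2 + u - 5/3.
The constant term is -5/3.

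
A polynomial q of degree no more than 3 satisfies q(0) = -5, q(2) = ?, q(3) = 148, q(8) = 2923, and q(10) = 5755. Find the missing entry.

The 4 known points determine the degree-3 polynomial uniquely.
Write q(n) = an^3 + bn^2 + cn + d. Substituting each data point gives a linear system:
  d = -5
  27a + 9b + 3c + d = 148
  512a + 64b + 8c + d = 2923
  1000a + 100b + 10c + d = 5755
Solving the system yields a = 6, b = -3, c = 6, d = -5.
So q(n) = 6n³ - 3n² + 6n - 5.
Then q(2) = 43.

43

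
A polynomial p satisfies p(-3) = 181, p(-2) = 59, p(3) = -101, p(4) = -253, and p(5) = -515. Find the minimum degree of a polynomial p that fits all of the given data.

3

Divided differences on the nodes -3, -2, 3, 4, 5:
  order 0: 181  59  -101  -253  -515
  order 1: -122  -32  -152  -262
  order 2: 15  -20  -55
  order 3: -5  -5
  order 4: 0
The order-3 divided differences are all -5 (nonzero) and every higher order vanishes, so the data lies on a polynomial of degree exactly 3.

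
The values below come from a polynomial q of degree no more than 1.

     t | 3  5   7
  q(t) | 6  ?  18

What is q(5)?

12

On equispaced nodes a degree-1 polynomial has vanishing second forward difference, so
  q(3) - 2·q(5) + q(7) = 0.
Substituting the known values and solving for q(5):
  -2·q(5) = -24
  q(5) = 12.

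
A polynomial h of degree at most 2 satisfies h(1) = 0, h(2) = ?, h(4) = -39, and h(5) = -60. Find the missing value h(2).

The 3 known points determine the degree-2 polynomial uniquely.
Write h(u) = au^2 + bu + c. Substituting each data point gives a linear system:
  a + b + c = 0
  16a + 4b + c = -39
  25a + 5b + c = -60
Solving the system yields a = -2, b = -3, c = 5.
So h(u) = -2u^2 - 3u + 5.
Then h(2) = -9.

-9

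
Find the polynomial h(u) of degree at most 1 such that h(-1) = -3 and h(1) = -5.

Write h(u) = au + b. Substituting each data point gives a linear system:
  -a + b = -3
  a + b = -5
Solving the system yields a = -1, b = -4.
So h(u) = -u - 4.
Check: h(1) = -5. ✓

h(u) = -u - 4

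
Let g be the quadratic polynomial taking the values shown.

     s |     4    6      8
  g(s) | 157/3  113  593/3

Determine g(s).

Write g(s) = as^2 + bs + c. Substituting each data point gives a linear system:
  16a + 4b + c = 157/3
  36a + 6b + c = 113
  64a + 8b + c = 593/3
Solving the system yields a = 3, b = 1/3, c = 3.
So g(s) = 3s^2 + (1/3)s + 3.
Check: g(6) = 113. ✓

g(s) = 3s^2 + (1/3)s + 3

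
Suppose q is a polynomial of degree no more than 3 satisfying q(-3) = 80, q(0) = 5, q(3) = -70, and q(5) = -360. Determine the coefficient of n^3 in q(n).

-3

Write q(n) = an^3 + bn^2 + cn + d. Substituting each data point gives a linear system:
  -27a + 9b - 3c + d = 80
  d = 5
  27a + 9b + 3c + d = -70
  125a + 25b + 5c + d = -360
Solving the system yields a = -3, b = 0, c = 2, d = 5.
So q(n) = -3n^3 + 2n + 5.
The leading coefficient is -3.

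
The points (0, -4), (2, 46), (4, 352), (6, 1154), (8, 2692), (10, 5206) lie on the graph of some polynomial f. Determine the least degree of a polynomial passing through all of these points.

Forward differences of the values at u = 0, 2, 4, 6, 8, 10:
  f  : -4  46  352  1154  2692  5206
  Δ  : 50  306  802  1538  2514
  Δ^2: 256  496  736  976
  Δ^3: 240  240  240
  Δ^4: 0  0
  Δ^5: 0
The third differences are constant (240) and nonzero, while all higher differences vanish, so the minimal degree is 3.

3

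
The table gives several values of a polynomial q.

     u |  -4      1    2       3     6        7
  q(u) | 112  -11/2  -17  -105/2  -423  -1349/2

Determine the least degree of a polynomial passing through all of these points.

Divided differences on the nodes -4, 1, 2, 3, 6, 7:
  order 0: 112  -11/2  -17  -105/2  -423  -1349/2
  order 1: -47/2  -23/2  -71/2  -247/2  -503/2
  order 2: 2  -12  -22  -32
  order 3: -2  -2  -2
  order 4: 0  0
  order 5: 0
The order-3 divided differences are all -2 (nonzero) and every higher order vanishes, so the data lies on a polynomial of degree exactly 3.

3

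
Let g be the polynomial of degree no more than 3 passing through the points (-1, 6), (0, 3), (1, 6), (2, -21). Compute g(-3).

Using the Lagrange interpolation formula with nodes -1, 0, 1, 2:
  L_0(x) = x(x - 1)(x - 2) / -6
  L_1(x) = (x + 1)(x - 1)(x - 2) / 2
  L_2(x) = (x + 1)x(x - 2) / -2
  L_3(x) = (x + 1)x(x - 1) / 6
Then g(x) = 6·L_0(x) + 3·L_1(x) + 6·L_2(x) - 21·L_3(x).
Expanding and collecting terms gives g(x) = -6x³ + 3x² + 6x + 3.
Evaluating at x = -3: g(-3) = 174.

174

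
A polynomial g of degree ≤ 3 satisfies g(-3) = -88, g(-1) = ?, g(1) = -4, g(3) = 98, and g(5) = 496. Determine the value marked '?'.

The 4 known points determine the degree-3 polynomial uniquely.
Write g(s) = as^3 + bs^2 + cs + d. Substituting each data point gives a linear system:
  -27a + 9b - 3c + d = -88
  a + b + c + d = -4
  27a + 9b + 3c + d = 98
  125a + 25b + 5c + d = 496
Solving the system yields a = 4, b = 1, c = -5, d = -4.
So g(s) = 4s^3 + s^2 - 5s - 4.
Then g(-1) = -2.

-2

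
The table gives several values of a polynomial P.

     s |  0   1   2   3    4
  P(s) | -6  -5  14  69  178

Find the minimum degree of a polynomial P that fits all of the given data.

Forward differences of the values at s = 0, 1, 2, 3, 4:
  P  : -6  -5  14  69  178
  Δ  : 1  19  55  109
  Δ^2: 18  36  54
  Δ^3: 18  18
  Δ^4: 0
The third differences are constant (18) and nonzero, while all higher differences vanish, so the minimal degree is 3.

3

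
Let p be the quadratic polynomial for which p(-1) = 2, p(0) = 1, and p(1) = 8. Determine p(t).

p(t) = 4t^2 + 3t + 1

Write p(t) = at^2 + bt + c. Substituting each data point gives a linear system:
  a - b + c = 2
  c = 1
  a + b + c = 8
Solving the system yields a = 4, b = 3, c = 1.
So p(t) = 4t^2 + 3t + 1.
Check: p(-1) = 2. ✓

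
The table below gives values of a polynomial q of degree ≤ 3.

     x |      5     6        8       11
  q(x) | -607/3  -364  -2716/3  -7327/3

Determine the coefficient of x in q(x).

2

Write q(x) = ax^3 + bx^2 + cx + d. Substituting each data point gives a linear system:
  125a + 25b + 5c + d = -607/3
  216a + 36b + 6c + d = -364
  512a + 64b + 8c + d = -2716/3
  1331a + 121b + 11c + d = -7327/3
Solving the system yields a = -2, b = 5/3, c = 2, d = -4.
So q(x) = -2x³ + (5/3)x² + 2x - 4.
The coefficient of x is 2.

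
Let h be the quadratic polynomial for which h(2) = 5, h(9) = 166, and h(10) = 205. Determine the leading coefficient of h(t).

Write h(t) = at^2 + bt + c. Substituting each data point gives a linear system:
  4a + 2b + c = 5
  81a + 9b + c = 166
  100a + 10b + c = 205
Solving the system yields a = 2, b = 1, c = -5.
So h(t) = 2t² + t - 5.
The leading coefficient is 2.

2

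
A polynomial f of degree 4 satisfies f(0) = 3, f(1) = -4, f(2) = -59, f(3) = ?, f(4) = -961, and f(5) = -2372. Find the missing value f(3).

-300

On equispaced nodes a degree-4 polynomial has vanishing fifth forward difference, so
  - f(0) + 5·f(1) - 10·f(2) + 10·f(3) - 5·f(4) + f(5) = 0.
Substituting the known values and solving for f(3):
  10·f(3) = -3000
  f(3) = -300.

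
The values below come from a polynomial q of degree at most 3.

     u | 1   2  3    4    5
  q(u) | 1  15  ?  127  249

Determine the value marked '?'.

53

The 4 known points determine the degree-3 polynomial uniquely.
Write q(u) = au^3 + bu^2 + cu + d. Substituting each data point gives a linear system:
  a + b + c + d = 1
  8a + 4b + 2c + d = 15
  64a + 16b + 4c + d = 127
  125a + 25b + 5c + d = 249
Solving the system yields a = 2, b = 0, c = 0, d = -1.
So q(u) = 2u^3 - 1.
Then q(3) = 53.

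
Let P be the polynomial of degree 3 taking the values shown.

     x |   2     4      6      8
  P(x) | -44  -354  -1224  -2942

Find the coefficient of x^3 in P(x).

-6

Write P(x) = ax^3 + bx^2 + cx + d. Substituting each data point gives a linear system:
  8a + 4b + 2c + d = -44
  64a + 16b + 4c + d = -354
  216a + 36b + 6c + d = -1224
  512a + 64b + 8c + d = -2942
Solving the system yields a = -6, b = 2, c = 1, d = -6.
So P(x) = -6x³ + 2x² + x - 6.
The leading coefficient is -6.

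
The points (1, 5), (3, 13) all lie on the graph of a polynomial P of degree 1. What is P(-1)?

-3

Using the Lagrange interpolation formula with nodes 1, 3:
  L_0(s) = (s - 3) / -2
  L_1(s) = (s - 1) / 2
Then P(s) = 5·L_0(s) + 13·L_1(s).
Expanding and collecting terms gives P(s) = 4s + 1.
Evaluating at s = -1: P(-1) = -3.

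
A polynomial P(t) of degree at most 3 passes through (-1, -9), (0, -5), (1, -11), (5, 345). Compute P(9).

Write P(t) = at^3 + bt^2 + ct + d. Substituting each data point gives a linear system:
  -a + b - c + d = -9
  d = -5
  a + b + c + d = -11
  125a + 25b + 5c + d = 345
Solving the system yields a = 4, b = -5, c = -5, d = -5.
So P(t) = 4t³ - 5t² - 5t - 5.
Then P(9) = 2461.

2461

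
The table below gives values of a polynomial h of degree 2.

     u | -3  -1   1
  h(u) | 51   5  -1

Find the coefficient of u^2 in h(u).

Write h(u) = au^2 + bu + c. Substituting each data point gives a linear system:
  9a - 3b + c = 51
  a - b + c = 5
  a + b + c = -1
Solving the system yields a = 5, b = -3, c = -3.
So h(u) = 5u^2 - 3u - 3.
The leading coefficient is 5.

5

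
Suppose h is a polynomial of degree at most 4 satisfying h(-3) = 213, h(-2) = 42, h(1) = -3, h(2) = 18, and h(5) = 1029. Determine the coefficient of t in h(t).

2

Write h(t) = at^4 + bt^3 + ct^2 + dt + e. Substituting each data point gives a linear system:
  81a - 27b + 9c - 3d + e = 213
  16a - 8b + 4c - 2d + e = 42
  a + b + c + d + e = -3
  16a + 8b + 4c + 2d + e = 18
  625a + 125b + 25c + 5d + e = 1029
Solving the system yields a = 2, b = -2, c = 1, d = 2, e = -6.
So h(t) = 2t^4 - 2t^3 + t^2 + 2t - 6.
The coefficient of t is 2.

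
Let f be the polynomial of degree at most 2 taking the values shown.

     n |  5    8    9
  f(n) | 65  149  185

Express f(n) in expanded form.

f(n) = 2n^2 + 2n + 5

Write f(n) = an^2 + bn + c. Substituting each data point gives a linear system:
  25a + 5b + c = 65
  64a + 8b + c = 149
  81a + 9b + c = 185
Solving the system yields a = 2, b = 2, c = 5.
So f(n) = 2n² + 2n + 5.
Check: f(8) = 149. ✓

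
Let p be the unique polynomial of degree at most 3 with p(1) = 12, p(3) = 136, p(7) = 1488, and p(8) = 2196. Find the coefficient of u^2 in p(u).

2

Write p(u) = au^3 + bu^2 + cu + d. Substituting each data point gives a linear system:
  a + b + c + d = 12
  27a + 9b + 3c + d = 136
  343a + 49b + 7c + d = 1488
  512a + 64b + 8c + d = 2196
Solving the system yields a = 4, b = 2, c = 2, d = 4.
So p(u) = 4u^3 + 2u^2 + 2u + 4.
The coefficient of u^2 is 2.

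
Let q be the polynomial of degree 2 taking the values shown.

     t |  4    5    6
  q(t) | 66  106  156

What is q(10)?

456

Write q(t) = at^2 + bt + c. Substituting each data point gives a linear system:
  16a + 4b + c = 66
  25a + 5b + c = 106
  36a + 6b + c = 156
Solving the system yields a = 5, b = -5, c = 6.
So q(t) = 5t^2 - 5t + 6.
Then q(10) = 456.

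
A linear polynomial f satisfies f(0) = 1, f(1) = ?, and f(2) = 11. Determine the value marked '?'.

On equispaced nodes a degree-1 polynomial has vanishing second forward difference, so
  f(0) - 2·f(1) + f(2) = 0.
Substituting the known values and solving for f(1):
  -2·f(1) = -12
  f(1) = 6.

6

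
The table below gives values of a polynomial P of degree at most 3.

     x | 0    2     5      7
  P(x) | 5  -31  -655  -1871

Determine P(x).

Write P(x) = ax^3 + bx^2 + cx + d. Substituting each data point gives a linear system:
  d = 5
  8a + 4b + 2c + d = -31
  125a + 25b + 5c + d = -655
  343a + 49b + 7c + d = -1871
Solving the system yields a = -6, b = 4, c = -2, d = 5.
So P(x) = -6x^3 + 4x^2 - 2x + 5.
Check: P(0) = 5. ✓

P(x) = -6x^3 + 4x^2 - 2x + 5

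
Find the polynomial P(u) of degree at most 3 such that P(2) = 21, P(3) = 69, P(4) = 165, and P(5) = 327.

P(u) = 3u^3 - 3u^2 + 6u - 3

Write P(u) = au^3 + bu^2 + cu + d. Substituting each data point gives a linear system:
  8a + 4b + 2c + d = 21
  27a + 9b + 3c + d = 69
  64a + 16b + 4c + d = 165
  125a + 25b + 5c + d = 327
Solving the system yields a = 3, b = -3, c = 6, d = -3.
So P(u) = 3u³ - 3u² + 6u - 3.
Check: P(2) = 21. ✓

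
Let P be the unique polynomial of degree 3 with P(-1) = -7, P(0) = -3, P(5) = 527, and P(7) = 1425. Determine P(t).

P(t) = 4t^3 + t^2 + t - 3

Using the Lagrange interpolation formula with nodes -1, 0, 5, 7:
  L_0(t) = t(t - 5)(t - 7) / -48
  L_1(t) = (t + 1)(t - 5)(t - 7) / 35
  L_2(t) = (t + 1)t(t - 7) / -60
  L_3(t) = (t + 1)t(t - 5) / 112
Then P(t) = -7·L_0(t) - 3·L_1(t) + 527·L_2(t) + 1425·L_3(t).
Expanding and collecting terms gives P(t) = 4t^3 + t^2 + t - 3.
Check: P(5) = 527. ✓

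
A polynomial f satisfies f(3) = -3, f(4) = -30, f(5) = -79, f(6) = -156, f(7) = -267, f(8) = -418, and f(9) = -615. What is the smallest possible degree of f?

Forward differences of the values at s = 3, 4, 5, 6, 7, 8, 9:
  f  : -3  -30  -79  -156  -267  -418  -615
  Δ  : -27  -49  -77  -111  -151  -197
  Δ^2: -22  -28  -34  -40  -46
  Δ^3: -6  -6  -6  -6
  Δ^4: 0  0  0
  Δ^5: 0  0
  Δ^6: 0
The third differences are constant (-6) and nonzero, while all higher differences vanish, so the minimal degree is 3.

3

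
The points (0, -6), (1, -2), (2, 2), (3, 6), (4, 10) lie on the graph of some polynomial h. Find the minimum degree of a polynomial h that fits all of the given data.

Forward differences of the values at s = 0, 1, 2, 3, 4:
  h  : -6  -2  2  6  10
  Δ  : 4  4  4  4
  Δ^2: 0  0  0
  Δ^3: 0  0
  Δ^4: 0
The first differences are constant (4) and nonzero, while all higher differences vanish, so the minimal degree is 1.

1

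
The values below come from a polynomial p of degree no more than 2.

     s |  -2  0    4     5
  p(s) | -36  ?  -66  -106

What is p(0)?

-6

The 3 known points determine the degree-2 polynomial uniquely.
Write p(s) = as^2 + bs + c. Substituting each data point gives a linear system:
  4a - 2b + c = -36
  16a + 4b + c = -66
  25a + 5b + c = -106
Solving the system yields a = -5, b = 5, c = -6.
So p(s) = -5s² + 5s - 6.
Then p(0) = -6.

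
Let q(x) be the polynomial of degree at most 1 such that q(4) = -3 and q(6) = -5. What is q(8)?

-7

Using the Lagrange interpolation formula with nodes 4, 6:
  L_0(x) = (x - 6) / -2
  L_1(x) = (x - 4) / 2
Then q(x) = -3·L_0(x) - 5·L_1(x).
Expanding and collecting terms gives q(x) = -x + 1.
Evaluating at x = 8: q(8) = -7.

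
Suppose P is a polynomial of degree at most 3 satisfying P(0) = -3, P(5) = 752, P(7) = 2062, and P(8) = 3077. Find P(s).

P(s) = 6s^3 + s - 3

Using the Lagrange interpolation formula with nodes 0, 5, 7, 8:
  L_0(s) = (s - 5)(s - 7)(s - 8) / -280
  L_1(s) = s(s - 7)(s - 8) / 30
  L_2(s) = s(s - 5)(s - 8) / -14
  L_3(s) = s(s - 5)(s - 7) / 24
Then P(s) = -3·L_0(s) + 752·L_1(s) + 2062·L_2(s) + 3077·L_3(s).
Expanding and collecting terms gives P(s) = 6s^3 + s - 3.
Check: P(5) = 752. ✓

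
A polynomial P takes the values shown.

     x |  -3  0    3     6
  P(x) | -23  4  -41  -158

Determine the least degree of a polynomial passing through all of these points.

2

Forward differences of the values at x = -3, 0, 3, 6:
  P  : -23  4  -41  -158
  Δ  : 27  -45  -117
  Δ^2: -72  -72
  Δ^3: 0
The second differences are constant (-72) and nonzero, while all higher differences vanish, so the minimal degree is 2.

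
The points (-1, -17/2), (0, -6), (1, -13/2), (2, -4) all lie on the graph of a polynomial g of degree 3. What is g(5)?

Write g(x) = ax^3 + bx^2 + cx + d. Substituting each data point gives a linear system:
  -a + b - c + d = -17/2
  d = -6
  a + b + c + d = -13/2
  8a + 4b + 2c + d = -4
Solving the system yields a = 1, b = -3/2, c = 0, d = -6.
So g(x) = x^3 - (3/2)x^2 - 6.
Then g(5) = 163/2.

163/2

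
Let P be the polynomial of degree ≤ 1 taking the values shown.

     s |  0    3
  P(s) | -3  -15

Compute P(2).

-11

Using the Lagrange interpolation formula with nodes 0, 3:
  L_0(s) = (s - 3) / -3
  L_1(s) = s / 3
Then P(s) = -3·L_0(s) - 15·L_1(s).
Expanding and collecting terms gives P(s) = -4s - 3.
Evaluating at s = 2: P(2) = -11.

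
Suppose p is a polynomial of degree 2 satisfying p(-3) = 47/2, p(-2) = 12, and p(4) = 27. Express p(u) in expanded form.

p(u) = 2u^2 - (3/2)u + 1

Using the Lagrange interpolation formula with nodes -3, -2, 4:
  L_0(u) = (u + 2)(u - 4) / 7
  L_1(u) = (u + 3)(u - 4) / -6
  L_2(u) = (u + 3)(u + 2) / 42
Then p(u) = 47/2·L_0(u) + 12·L_1(u) + 27·L_2(u).
Expanding and collecting terms gives p(u) = 2u² - (3/2)u + 1.
Check: p(4) = 27. ✓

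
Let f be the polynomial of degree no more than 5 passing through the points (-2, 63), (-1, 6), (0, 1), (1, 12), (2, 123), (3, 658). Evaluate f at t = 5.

6216

Using the Lagrange interpolation formula with nodes -2, -1, 0, 1, 2, 3:
  L_0(t) = (t + 1)t(t - 1)(t - 2)(t - 3) / -120
  L_1(t) = (t + 2)t(t - 1)(t - 2)(t - 3) / 24
  L_2(t) = (t + 2)(t + 1)(t - 1)(t - 2)(t - 3) / -12
  L_3(t) = (t + 2)(t + 1)t(t - 2)(t - 3) / 12
  L_4(t) = (t + 2)(t + 1)t(t - 1)(t - 3) / -24
  L_5(t) = (t + 2)(t + 1)t(t - 1)(t - 2) / 120
Then f(t) = 63·L_0(t) + 6·L_1(t) + 1·L_2(t) + 12·L_3(t) + 123·L_4(t) + 658·L_5(t).
Expanding and collecting terms gives f(t) = t^5 + 5t^4 - t^3 + 3t^2 + 3t + 1.
Evaluating at t = 5: f(5) = 6216.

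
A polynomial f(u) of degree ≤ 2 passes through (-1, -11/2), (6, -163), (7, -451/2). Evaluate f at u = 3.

Using the Lagrange interpolation formula with nodes -1, 6, 7:
  L_0(u) = (u - 6)(u - 7) / 56
  L_1(u) = (u + 1)(u - 7) / -7
  L_2(u) = (u + 1)(u - 6) / 8
Then f(u) = -11/2·L_0(u) - 163·L_1(u) - 451/2·L_2(u).
Expanding and collecting terms gives f(u) = -5u² + (5/2)u + 2.
Evaluating at u = 3: f(3) = -71/2.

-71/2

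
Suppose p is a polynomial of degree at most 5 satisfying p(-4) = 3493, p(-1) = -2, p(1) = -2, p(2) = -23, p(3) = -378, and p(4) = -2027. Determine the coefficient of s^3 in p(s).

5

Write p(s) = as^5 + bs^4 + cs^3 + ds^2 + es + k. Substituting each data point gives a linear system:
  -1024a + 256b - 64c + 16d - 4e + k = 3493
  -a + b - c + d - e + k = -2
  a + b + c + d + e + k = -2
  32a + 16b + 8c + 4d + 2e + k = -23
  243a + 81b + 27c + 9d + 3e + k = -378
  1024a + 256b + 64c + 16d + 4e + k = -2027
Solving the system yields a = -3, b = 3, c = 5, d = -2, e = -2, k = -3.
So p(s) = -3s^5 + 3s^4 + 5s^3 - 2s^2 - 2s - 3.
The coefficient of s^3 is 5.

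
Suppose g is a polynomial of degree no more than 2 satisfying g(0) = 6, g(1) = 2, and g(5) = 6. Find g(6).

Write g(u) = au^2 + bu + c. Substituting each data point gives a linear system:
  c = 6
  a + b + c = 2
  25a + 5b + c = 6
Solving the system yields a = 1, b = -5, c = 6.
So g(u) = u^2 - 5u + 6.
Then g(6) = 12.

12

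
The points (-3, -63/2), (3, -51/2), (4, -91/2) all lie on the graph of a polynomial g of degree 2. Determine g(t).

g(t) = -3t^2 + t - 3/2

Write g(t) = at^2 + bt + c. Substituting each data point gives a linear system:
  9a - 3b + c = -63/2
  9a + 3b + c = -51/2
  16a + 4b + c = -91/2
Solving the system yields a = -3, b = 1, c = -3/2.
So g(t) = -3t^2 + t - 3/2.
Check: g(3) = -51/2. ✓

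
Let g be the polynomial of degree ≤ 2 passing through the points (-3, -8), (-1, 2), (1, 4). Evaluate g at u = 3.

Forward differences of the values at u = -3, -1, 1:
  g  : -8  2  4
  Δ  : 10  2
  Δ^2: -8
The second differences are constant, confirming degree 2.
Interpolating (Newton forward form) and evaluating at u = 3 gives g(3) = -2.

-2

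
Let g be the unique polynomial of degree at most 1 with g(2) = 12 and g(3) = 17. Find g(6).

32

Using the Lagrange interpolation formula with nodes 2, 3:
  L_0(x) = (x - 3) / -1
  L_1(x) = (x - 2) / 1
Then g(x) = 12·L_0(x) + 17·L_1(x).
Expanding and collecting terms gives g(x) = 5x + 2.
Evaluating at x = 6: g(6) = 32.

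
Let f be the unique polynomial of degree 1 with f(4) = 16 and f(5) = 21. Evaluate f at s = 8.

36

Using the Lagrange interpolation formula with nodes 4, 5:
  L_0(s) = (s - 5) / -1
  L_1(s) = (s - 4) / 1
Then f(s) = 16·L_0(s) + 21·L_1(s).
Expanding and collecting terms gives f(s) = 5s - 4.
Evaluating at s = 8: f(8) = 36.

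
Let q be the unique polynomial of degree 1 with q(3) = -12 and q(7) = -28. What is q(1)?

-4

Write q(x) = ax + b. Substituting each data point gives a linear system:
  3a + b = -12
  7a + b = -28
Solving the system yields a = -4, b = 0.
So q(x) = -4x.
Then q(1) = -4.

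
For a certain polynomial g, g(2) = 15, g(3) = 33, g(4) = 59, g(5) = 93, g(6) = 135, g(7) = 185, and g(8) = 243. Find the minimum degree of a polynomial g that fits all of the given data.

Forward differences of the values at u = 2, 3, 4, 5, 6, 7, 8:
  g  : 15  33  59  93  135  185  243
  Δ  : 18  26  34  42  50  58
  Δ^2: 8  8  8  8  8
  Δ^3: 0  0  0  0
  Δ^4: 0  0  0
  Δ^5: 0  0
  Δ^6: 0
The second differences are constant (8) and nonzero, while all higher differences vanish, so the minimal degree is 2.

2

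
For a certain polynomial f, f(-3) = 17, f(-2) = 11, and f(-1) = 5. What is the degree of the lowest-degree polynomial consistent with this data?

Forward differences of the values at u = -3, -2, -1:
  f  : 17  11  5
  Δ  : -6  -6
  Δ^2: 0
The first differences are constant (-6) and nonzero, while all higher differences vanish, so the minimal degree is 1.

1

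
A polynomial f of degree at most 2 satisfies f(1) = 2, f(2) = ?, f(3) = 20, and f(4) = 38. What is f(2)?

8

On equispaced nodes a degree-2 polynomial has vanishing third forward difference, so
  - f(1) + 3·f(2) - 3·f(3) + f(4) = 0.
Substituting the known values and solving for f(2):
  3·f(2) = 24
  f(2) = 8.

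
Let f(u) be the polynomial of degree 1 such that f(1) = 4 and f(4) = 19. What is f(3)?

14

Using the Lagrange interpolation formula with nodes 1, 4:
  L_0(u) = (u - 4) / -3
  L_1(u) = (u - 1) / 3
Then f(u) = 4·L_0(u) + 19·L_1(u).
Expanding and collecting terms gives f(u) = 5u - 1.
Evaluating at u = 3: f(3) = 14.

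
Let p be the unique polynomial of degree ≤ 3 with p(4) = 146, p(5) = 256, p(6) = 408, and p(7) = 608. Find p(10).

1556

Forward differences of the values at x = 4, 5, 6, 7:
  p  : 146  256  408  608
  Δ  : 110  152  200
  Δ^2: 42  48
  Δ^3: 6
The third differences are constant, confirming degree 3.
Interpolating (Newton forward form) and evaluating at x = 10 gives p(10) = 1556.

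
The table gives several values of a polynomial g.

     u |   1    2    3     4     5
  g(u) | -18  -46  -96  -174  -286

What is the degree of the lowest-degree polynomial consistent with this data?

3

Forward differences of the values at u = 1, 2, 3, 4, 5:
  g  : -18  -46  -96  -174  -286
  Δ  : -28  -50  -78  -112
  Δ^2: -22  -28  -34
  Δ^3: -6  -6
  Δ^4: 0
The third differences are constant (-6) and nonzero, while all higher differences vanish, so the minimal degree is 3.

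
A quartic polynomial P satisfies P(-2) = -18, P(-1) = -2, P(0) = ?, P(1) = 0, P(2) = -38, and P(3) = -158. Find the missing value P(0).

On equispaced nodes a degree-4 polynomial has vanishing fifth forward difference, so
  - P(-2) + 5·P(-1) - 10·P(0) + 10·P(1) - 5·P(2) + P(3) = 0.
Substituting the known values and solving for P(0):
  -10·P(0) = -40
  P(0) = 4.

4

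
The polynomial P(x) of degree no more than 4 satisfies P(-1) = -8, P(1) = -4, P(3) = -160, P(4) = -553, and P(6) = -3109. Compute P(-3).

Write P(x) = ax^4 + bx^3 + cx^2 + dx + e. Substituting each data point gives a linear system:
  a - b + c - d + e = -8
  a + b + c + d + e = -4
  81a + 27b + 9c + 3d + e = -160
  256a + 64b + 16c + 4d + e = -553
  1296a + 216b + 36c + 6d + e = -3109
Solving the system yields a = -3, b = 4, c = -2, d = -2, e = -1.
So P(x) = -3x^4 + 4x^3 - 2x^2 - 2x - 1.
Then P(-3) = -364.

-364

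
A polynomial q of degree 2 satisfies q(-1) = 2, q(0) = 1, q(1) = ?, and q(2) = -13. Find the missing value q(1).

The 3 known points determine the degree-2 polynomial uniquely.
Write q(u) = au^2 + bu + c. Substituting each data point gives a linear system:
  a - b + c = 2
  c = 1
  4a + 2b + c = -13
Solving the system yields a = -2, b = -3, c = 1.
So q(u) = -2u^2 - 3u + 1.
Then q(1) = -4.

-4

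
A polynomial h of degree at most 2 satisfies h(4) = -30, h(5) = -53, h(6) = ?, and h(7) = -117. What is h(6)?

The 3 known points determine the degree-2 polynomial uniquely.
Write h(u) = au^2 + bu + c. Substituting each data point gives a linear system:
  16a + 4b + c = -30
  25a + 5b + c = -53
  49a + 7b + c = -117
Solving the system yields a = -3, b = 4, c = 2.
So h(u) = -3u^2 + 4u + 2.
Then h(6) = -82.

-82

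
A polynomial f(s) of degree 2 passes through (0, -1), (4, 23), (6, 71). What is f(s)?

Write f(s) = as^2 + bs + c. Substituting each data point gives a linear system:
  c = -1
  16a + 4b + c = 23
  36a + 6b + c = 71
Solving the system yields a = 3, b = -6, c = -1.
So f(s) = 3s² - 6s - 1.
Check: f(6) = 71. ✓

f(s) = 3s^2 - 6s - 1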